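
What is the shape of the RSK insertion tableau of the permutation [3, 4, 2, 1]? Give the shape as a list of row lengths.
Row-insert each entry into an empty tableau.

After inserting 3: P = [[3]].
After inserting 4: P = [[3, 4]].
After inserting 2: P = [[2, 4], [3]].
After inserting 1: P = [[1, 4], [2], [3]].

The final insertion tableau P = [[1, 4], [2], [3]] has shape [2, 1, 1].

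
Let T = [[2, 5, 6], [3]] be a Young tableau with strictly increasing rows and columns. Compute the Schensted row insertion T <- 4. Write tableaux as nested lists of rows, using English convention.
In row 1, 4 replaces 5 (the leftmost entry greater than 4); 5 is bumped to row 2. 5 is appended to row 2. The new tableau is [[2, 4, 6], [3, 5]].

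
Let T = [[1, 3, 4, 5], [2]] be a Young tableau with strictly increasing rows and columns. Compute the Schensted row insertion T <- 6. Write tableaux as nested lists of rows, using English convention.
6 is larger than every entry of row 1, so it is appended to row 1. The new tableau is [[1, 3, 4, 5, 6], [2]].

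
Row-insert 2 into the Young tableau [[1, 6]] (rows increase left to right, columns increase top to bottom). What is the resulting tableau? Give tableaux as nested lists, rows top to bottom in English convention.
[[1, 2], [6]]

In row 1, 2 replaces 6 (the leftmost entry greater than 2); 6 is bumped to row 2. 6 starts a new row 2. The new tableau is [[1, 2], [6]].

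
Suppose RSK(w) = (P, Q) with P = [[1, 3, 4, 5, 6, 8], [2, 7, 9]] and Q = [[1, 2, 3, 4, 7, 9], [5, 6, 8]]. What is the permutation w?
Reverse the RSK construction: for i from n down to 1, find the cell of Q containing i, remove the entry at that cell from P, and reverse-bump it up through P; the value ejected from row 1 is w(i).

Step i=9: Q has 9 at row 1, column 6; remove that cell from P, ejecting 8. So w(9) = 8. P is now [[1, 3, 4, 5, 6], [2, 7, 9]].
Step i=8: Q has 8 at row 2, column 3; remove 9 from row 2 of P and reverse-bump: 9 enters row 1 and ejects 6. So w(8) = 6. P is now [[1, 3, 4, 5, 9], [2, 7]].
Step i=7: Q has 7 at row 1, column 5; remove that cell from P, ejecting 9. So w(7) = 9. P is now [[1, 3, 4, 5], [2, 7]].
Step i=6: Q has 6 at row 2, column 2; remove 7 from row 2 of P and reverse-bump: 7 enters row 1 and ejects 5. So w(6) = 5. P is now [[1, 3, 4, 7], [2]].
Step i=5: Q has 5 at row 2, column 1; remove 2 from row 2 of P and reverse-bump: 2 enters row 1 and ejects 1. So w(5) = 1. P is now [[2, 3, 4, 7]].
Step i=4: Q has 4 at row 1, column 4; remove that cell from P, ejecting 7. So w(4) = 7. P is now [[2, 3, 4]].
Step i=3: Q has 3 at row 1, column 3; remove that cell from P, ejecting 4. So w(3) = 4. P is now [[2, 3]].
Step i=2: Q has 2 at row 1, column 2; remove that cell from P, ejecting 3. So w(2) = 3. P is now [[2]].
Step i=1: Q has 1 at row 1, column 1; remove that cell from P, ejecting 2. So w(1) = 2. P is now [].

So w = 2 3 4 7 1 5 9 6 8.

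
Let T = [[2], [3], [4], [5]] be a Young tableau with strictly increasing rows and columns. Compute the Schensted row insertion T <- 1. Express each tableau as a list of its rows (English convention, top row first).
[[1], [2], [3], [4], [5]]

In row 1, 1 replaces 2 (the leftmost entry greater than 1); 2 is bumped to row 2. In row 2, 2 replaces 3 (the leftmost entry greater than 2); 3 is bumped to row 3. In row 3, 3 replaces 4 (the leftmost entry greater than 3); 4 is bumped to row 4. In row 4, 4 replaces 5 (the leftmost entry greater than 4); 5 is bumped to row 5. 5 starts a new row 5. The new tableau is [[1], [2], [3], [4], [5]].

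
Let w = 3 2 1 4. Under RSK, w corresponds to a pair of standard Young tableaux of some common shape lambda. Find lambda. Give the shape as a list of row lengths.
Row-insert each entry into an empty tableau.

After inserting 3: P = [[3]].
After inserting 2: P = [[2], [3]].
After inserting 1: P = [[1], [2], [3]].
After inserting 4: P = [[1, 4], [2], [3]].

The final insertion tableau P = [[1, 4], [2], [3]] has shape [2, 1, 1].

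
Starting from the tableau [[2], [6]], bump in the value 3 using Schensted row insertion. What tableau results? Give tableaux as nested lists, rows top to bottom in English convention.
[[2, 3], [6]]

3 is larger than every entry of row 1, so it is appended to row 1. The new tableau is [[2, 3], [6]].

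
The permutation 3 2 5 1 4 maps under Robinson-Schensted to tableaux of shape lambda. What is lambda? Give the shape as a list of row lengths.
Row-insert each entry into an empty tableau.

After inserting 3: P = [[3]].
After inserting 2: P = [[2], [3]].
After inserting 5: P = [[2, 5], [3]].
After inserting 1: P = [[1, 5], [2], [3]].
After inserting 4: P = [[1, 4], [2, 5], [3]].

The final insertion tableau P = [[1, 4], [2, 5], [3]] has shape [2, 2, 1].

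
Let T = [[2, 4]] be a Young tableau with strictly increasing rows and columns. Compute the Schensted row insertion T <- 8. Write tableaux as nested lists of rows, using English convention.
8 is larger than every entry of row 1, so it is appended to row 1. The new tableau is [[2, 4, 8]].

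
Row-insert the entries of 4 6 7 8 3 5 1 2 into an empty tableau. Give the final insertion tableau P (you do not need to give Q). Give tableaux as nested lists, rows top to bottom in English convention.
P = [[1, 2, 7, 8], [3, 5], [4, 6]]

Insert 4: appended to row 1. P = [[4]].
Insert 6: appended to row 1. P = [[4, 6]].
Insert 7: appended to row 1. P = [[4, 6, 7]].
Insert 8: appended to row 1. P = [[4, 6, 7, 8]].
Insert 3: 3 bumps 4 from row 1; 4 starts row 2. P = [[3, 6, 7, 8], [4]].
Insert 5: 5 bumps 6 from row 1; 6 appends to row 2. P = [[3, 5, 7, 8], [4, 6]].
Insert 1: 1 bumps 3 from row 1; 3 bumps 4 from row 2; 4 starts row 3. P = [[1, 5, 7, 8], [3, 6], [4]].
Insert 2: 2 bumps 5 from row 1; 5 bumps 6 from row 2; 6 appends to row 3. P = [[1, 2, 7, 8], [3, 5], [4, 6]].

So P = [[1, 2, 7, 8], [3, 5], [4, 6]].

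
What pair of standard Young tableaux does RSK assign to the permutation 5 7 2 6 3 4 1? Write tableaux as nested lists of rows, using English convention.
P = [[1, 3, 4], [2, 6], [5], [7]], Q = [[1, 2, 6], [3, 4], [5], [7]]

Insert each entry of the permutation into P by Schensted row insertion, recording in Q the position of each new cell.

After inserting 5: P = [[5]].
After inserting 7: P = [[5, 7]].
After inserting 2: P = [[2, 7], [5]].
After inserting 6: P = [[2, 6], [5, 7]].
After inserting 3: P = [[2, 3], [5, 6], [7]].
After inserting 4: P = [[2, 3, 4], [5, 6], [7]].
After inserting 1: P = [[1, 3, 4], [2, 6], [5], [7]].

So P = [[1, 3, 4], [2, 6], [5], [7]], Q = [[1, 2, 6], [3, 4], [5], [7]].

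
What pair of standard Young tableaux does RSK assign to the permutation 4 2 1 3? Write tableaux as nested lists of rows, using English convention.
P = [[1, 3], [2], [4]], Q = [[1, 4], [2], [3]]

Insert each entry of the permutation into P by Schensted row insertion, recording in Q the position of each new cell.

Insert 4: appended to row 1. P = [[4]].
Insert 2: 2 bumps 4 from row 1; 4 starts row 2. P = [[2], [4]].
Insert 1: 1 bumps 2 from row 1; 2 bumps 4 from row 2; 4 starts row 3. P = [[1], [2], [4]].
Insert 3: appended to row 1. P = [[1, 3], [2], [4]].

So P = [[1, 3], [2], [4]], Q = [[1, 4], [2], [3]].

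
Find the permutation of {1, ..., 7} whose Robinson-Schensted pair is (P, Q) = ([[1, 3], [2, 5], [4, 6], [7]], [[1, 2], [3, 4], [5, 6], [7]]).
Reverse RSK: for i = n, n-1, ..., 1, locate i in Q, remove the corresponding corner cell from P, and reverse-bump its entry up through P; the value ejected from row 1 is w(i).

So w = 4 7 2 6 1 5 3.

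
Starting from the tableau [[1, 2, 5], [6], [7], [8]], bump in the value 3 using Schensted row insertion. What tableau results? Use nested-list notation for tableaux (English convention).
In row 1, 3 replaces 5 (the leftmost entry greater than 3); 5 is bumped to row 2. In row 2, 5 replaces 6 (the leftmost entry greater than 5); 6 is bumped to row 3. In row 3, 6 replaces 7 (the leftmost entry greater than 6); 7 is bumped to row 4. In row 4, 7 replaces 8 (the leftmost entry greater than 7); 8 is bumped to row 5. 8 starts a new row 5. The new tableau is [[1, 2, 3], [5], [6], [7], [8]].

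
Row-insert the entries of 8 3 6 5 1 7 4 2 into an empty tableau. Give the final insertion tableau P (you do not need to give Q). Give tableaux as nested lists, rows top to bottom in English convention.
Insert 8: appended to row 1. P = [[8]].
Insert 3: 3 bumps 8 from row 1; 8 starts row 2. P = [[3], [8]].
Insert 6: appended to row 1. P = [[3, 6], [8]].
Insert 5: 5 bumps 6 from row 1; 6 bumps 8 from row 2; 8 starts row 3. P = [[3, 5], [6], [8]].
Insert 1: 1 bumps 3 from row 1; 3 bumps 6 from row 2; 6 bumps 8 from row 3; 8 starts row 4. P = [[1, 5], [3], [6], [8]].
Insert 7: appended to row 1. P = [[1, 5, 7], [3], [6], [8]].
Insert 4: 4 bumps 5 from row 1; 5 appends to row 2. P = [[1, 4, 7], [3, 5], [6], [8]].
Insert 2: 2 bumps 4 from row 1; 4 bumps 5 from row 2; 5 bumps 6 from row 3; 6 bumps 8 from row 4; 8 starts row 5. P = [[1, 2, 7], [3, 4], [5], [6], [8]].

So P = [[1, 2, 7], [3, 4], [5], [6], [8]].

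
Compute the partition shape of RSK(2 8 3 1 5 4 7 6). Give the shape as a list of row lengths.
Row-insert each entry into an empty tableau.

After inserting 2: P = [[2]].
After inserting 8: P = [[2, 8]].
After inserting 3: P = [[2, 3], [8]].
After inserting 1: P = [[1, 3], [2], [8]].
After inserting 5: P = [[1, 3, 5], [2], [8]].
After inserting 4: P = [[1, 3, 4], [2, 5], [8]].
After inserting 7: P = [[1, 3, 4, 7], [2, 5], [8]].
After inserting 6: P = [[1, 3, 4, 6], [2, 5, 7], [8]].

The final insertion tableau P = [[1, 3, 4, 6], [2, 5, 7], [8]] has shape [4, 3, 1].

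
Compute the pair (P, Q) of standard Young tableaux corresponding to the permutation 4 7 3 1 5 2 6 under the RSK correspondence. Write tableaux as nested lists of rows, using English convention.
Insert each entry of the permutation into P by Schensted row insertion, recording in Q the position of each new cell.

After inserting 4: P = [[4]].
After inserting 7: P = [[4, 7]].
After inserting 3: P = [[3, 7], [4]].
After inserting 1: P = [[1, 7], [3], [4]].
After inserting 5: P = [[1, 5], [3, 7], [4]].
After inserting 2: P = [[1, 2], [3, 5], [4, 7]].
After inserting 6: P = [[1, 2, 6], [3, 5], [4, 7]].

So P = [[1, 2, 6], [3, 5], [4, 7]], Q = [[1, 2, 7], [3, 5], [4, 6]].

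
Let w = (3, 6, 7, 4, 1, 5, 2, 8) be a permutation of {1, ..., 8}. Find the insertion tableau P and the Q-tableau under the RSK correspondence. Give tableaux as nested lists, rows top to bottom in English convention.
Insert each entry of the permutation into P by Schensted row insertion, recording in Q the position of each new cell.

Insert 3: appended to row 1. P = [[3]].
Insert 6: appended to row 1. P = [[3, 6]].
Insert 7: appended to row 1. P = [[3, 6, 7]].
Insert 4: 4 bumps 6 from row 1; 6 starts row 2. P = [[3, 4, 7], [6]].
Insert 1: 1 bumps 3 from row 1; 3 bumps 6 from row 2; 6 starts row 3. P = [[1, 4, 7], [3], [6]].
Insert 5: 5 bumps 7 from row 1; 7 appends to row 2. P = [[1, 4, 5], [3, 7], [6]].
Insert 2: 2 bumps 4 from row 1; 4 bumps 7 from row 2; 7 appends to row 3. P = [[1, 2, 5], [3, 4], [6, 7]].
Insert 8: appended to row 1. P = [[1, 2, 5, 8], [3, 4], [6, 7]].

So P = [[1, 2, 5, 8], [3, 4], [6, 7]], Q = [[1, 2, 3, 8], [4, 6], [5, 7]].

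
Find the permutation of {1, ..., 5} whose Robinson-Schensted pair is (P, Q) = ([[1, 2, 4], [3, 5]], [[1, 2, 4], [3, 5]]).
1 3 2 5 4

Reverse the RSK construction: for i from n down to 1, find the cell of Q containing i, remove the entry at that cell from P, and reverse-bump it up through P; the value ejected from row 1 is w(i).

Step i=5: Q has 5 at row 2, column 2; remove 5 from row 2 of P and reverse-bump: 5 enters row 1 and ejects 4. So w(5) = 4. P is now [[1, 2, 5], [3]].
Step i=4: Q has 4 at row 1, column 3; remove that cell from P, ejecting 5. So w(4) = 5. P is now [[1, 2], [3]].
Step i=3: Q has 3 at row 2, column 1; remove 3 from row 2 of P and reverse-bump: 3 enters row 1 and ejects 2. So w(3) = 2. P is now [[1, 3]].
Step i=2: Q has 2 at row 1, column 2; remove that cell from P, ejecting 3. So w(2) = 3. P is now [[1]].
Step i=1: Q has 1 at row 1, column 1; remove that cell from P, ejecting 1. So w(1) = 1. P is now [].

So w = 1 3 2 5 4.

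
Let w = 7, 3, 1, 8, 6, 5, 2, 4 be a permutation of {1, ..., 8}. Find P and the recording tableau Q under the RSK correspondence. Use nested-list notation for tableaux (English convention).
P = [[1, 2, 4], [3, 5], [6, 8], [7]], Q = [[1, 4, 8], [2, 5], [3, 6], [7]]

Insert each entry of the permutation into P by Schensted row insertion, recording in Q the position of each new cell.

After inserting 7: P = [[7]].
After inserting 3: P = [[3], [7]].
After inserting 1: P = [[1], [3], [7]].
After inserting 8: P = [[1, 8], [3], [7]].
After inserting 6: P = [[1, 6], [3, 8], [7]].
After inserting 5: P = [[1, 5], [3, 6], [7, 8]].
After inserting 2: P = [[1, 2], [3, 5], [6, 8], [7]].
After inserting 4: P = [[1, 2, 4], [3, 5], [6, 8], [7]].

So P = [[1, 2, 4], [3, 5], [6, 8], [7]], Q = [[1, 4, 8], [2, 5], [3, 6], [7]].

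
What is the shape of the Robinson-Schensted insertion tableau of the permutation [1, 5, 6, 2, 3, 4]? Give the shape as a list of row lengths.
Row-insert each entry into an empty tableau.

After inserting 1: P = [[1]].
After inserting 5: P = [[1, 5]].
After inserting 6: P = [[1, 5, 6]].
After inserting 2: P = [[1, 2, 6], [5]].
After inserting 3: P = [[1, 2, 3], [5, 6]].
After inserting 4: P = [[1, 2, 3, 4], [5, 6]].

The final insertion tableau P = [[1, 2, 3, 4], [5, 6]] has shape [4, 2].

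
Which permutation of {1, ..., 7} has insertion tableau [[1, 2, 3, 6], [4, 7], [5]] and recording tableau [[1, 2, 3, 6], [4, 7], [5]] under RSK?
Reverse the RSK construction: for i from n down to 1, find the cell of Q containing i, remove the entry at that cell from P, and reverse-bump it up through P; the value ejected from row 1 is w(i).

Step i=7: Q has 7 at row 2, column 2; remove 7 from row 2 of P and reverse-bump: 7 enters row 1 and ejects 6. So w(7) = 6. P is now [[1, 2, 3, 7], [4], [5]].
Step i=6: Q has 6 at row 1, column 4; remove that cell from P, ejecting 7. So w(6) = 7. P is now [[1, 2, 3], [4], [5]].
Step i=5: Q has 5 at row 3, column 1; remove 5 from row 3 of P and reverse-bump: 5 enters row 2 and ejects 4; 4 enters row 1 and ejects 3. So w(5) = 3. P is now [[1, 2, 4], [5]].
Step i=4: Q has 4 at row 2, column 1; remove 5 from row 2 of P and reverse-bump: 5 enters row 1 and ejects 4. So w(4) = 4. P is now [[1, 2, 5]].
Step i=3: Q has 3 at row 1, column 3; remove that cell from P, ejecting 5. So w(3) = 5. P is now [[1, 2]].
Step i=2: Q has 2 at row 1, column 2; remove that cell from P, ejecting 2. So w(2) = 2. P is now [[1]].
Step i=1: Q has 1 at row 1, column 1; remove that cell from P, ejecting 1. So w(1) = 1. P is now [].

So w = 1 2 5 4 3 7 6.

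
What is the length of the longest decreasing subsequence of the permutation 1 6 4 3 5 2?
4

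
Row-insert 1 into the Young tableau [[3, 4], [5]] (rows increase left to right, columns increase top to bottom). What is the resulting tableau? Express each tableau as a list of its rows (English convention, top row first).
[[1, 4], [3], [5]]

In row 1, 1 replaces 3 (the leftmost entry greater than 1); 3 is bumped to row 2. In row 2, 3 replaces 5 (the leftmost entry greater than 3); 5 is bumped to row 3. 5 starts a new row 3. The new tableau is [[1, 4], [3], [5]].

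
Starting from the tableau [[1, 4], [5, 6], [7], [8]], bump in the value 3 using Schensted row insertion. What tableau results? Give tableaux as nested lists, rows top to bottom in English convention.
[[1, 3], [4, 6], [5], [7], [8]]

In row 1, 3 replaces 4 (the leftmost entry greater than 3); 4 is bumped to row 2. In row 2, 4 replaces 5 (the leftmost entry greater than 4); 5 is bumped to row 3. In row 3, 5 replaces 7 (the leftmost entry greater than 5); 7 is bumped to row 4. In row 4, 7 replaces 8 (the leftmost entry greater than 7); 8 is bumped to row 5. 8 starts a new row 5. The new tableau is [[1, 3], [4, 6], [5], [7], [8]].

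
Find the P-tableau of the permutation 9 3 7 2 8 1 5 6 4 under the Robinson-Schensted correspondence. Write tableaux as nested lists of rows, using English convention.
Insert 9: appended to row 1. P = [[9]].
Insert 3: 3 bumps 9 from row 1; 9 starts row 2. P = [[3], [9]].
Insert 7: appended to row 1. P = [[3, 7], [9]].
Insert 2: 2 bumps 3 from row 1; 3 bumps 9 from row 2; 9 starts row 3. P = [[2, 7], [3], [9]].
Insert 8: appended to row 1. P = [[2, 7, 8], [3], [9]].
Insert 1: 1 bumps 2 from row 1; 2 bumps 3 from row 2; 3 bumps 9 from row 3; 9 starts row 4. P = [[1, 7, 8], [2], [3], [9]].
Insert 5: 5 bumps 7 from row 1; 7 appends to row 2. P = [[1, 5, 8], [2, 7], [3], [9]].
Insert 6: 6 bumps 8 from row 1; 8 appends to row 2. P = [[1, 5, 6], [2, 7, 8], [3], [9]].
Insert 4: 4 bumps 5 from row 1; 5 bumps 7 from row 2; 7 appends to row 3. P = [[1, 4, 6], [2, 5, 8], [3, 7], [9]].

So P = [[1, 4, 6], [2, 5, 8], [3, 7], [9]].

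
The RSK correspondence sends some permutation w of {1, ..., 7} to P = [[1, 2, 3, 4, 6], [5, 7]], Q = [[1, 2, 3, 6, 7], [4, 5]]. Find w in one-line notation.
Reverse RSK: for i = n, n-1, ..., 1, locate i in Q, remove the corresponding corner cell from P, and reverse-bump its entry up through P; the value ejected from row 1 is w(i).

So w = 1 5 7 2 3 4 6.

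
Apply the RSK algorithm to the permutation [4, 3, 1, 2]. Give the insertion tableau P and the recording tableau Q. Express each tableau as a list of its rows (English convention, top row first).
P = [[1, 2], [3], [4]], Q = [[1, 4], [2], [3]]

Insert each entry of the permutation into P by Schensted row insertion, recording in Q the position of each new cell.

Insert 4: appended to row 1. P = [[4]].
Insert 3: 3 bumps 4 from row 1; 4 starts row 2. P = [[3], [4]].
Insert 1: 1 bumps 3 from row 1; 3 bumps 4 from row 2; 4 starts row 3. P = [[1], [3], [4]].
Insert 2: appended to row 1. P = [[1, 2], [3], [4]].

So P = [[1, 2], [3], [4]], Q = [[1, 4], [2], [3]].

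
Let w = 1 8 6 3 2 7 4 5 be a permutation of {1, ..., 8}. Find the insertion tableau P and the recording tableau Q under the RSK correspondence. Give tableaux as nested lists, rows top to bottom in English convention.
Insert each entry of the permutation into P by Schensted row insertion, recording in Q the position of each new cell.

Insert 1: appended to row 1. P = [[1]].
Insert 8: appended to row 1. P = [[1, 8]].
Insert 6: 6 bumps 8 from row 1; 8 starts row 2. P = [[1, 6], [8]].
Insert 3: 3 bumps 6 from row 1; 6 bumps 8 from row 2; 8 starts row 3. P = [[1, 3], [6], [8]].
Insert 2: 2 bumps 3 from row 1; 3 bumps 6 from row 2; 6 bumps 8 from row 3; 8 starts row 4. P = [[1, 2], [3], [6], [8]].
Insert 7: appended to row 1. P = [[1, 2, 7], [3], [6], [8]].
Insert 4: 4 bumps 7 from row 1; 7 appends to row 2. P = [[1, 2, 4], [3, 7], [6], [8]].
Insert 5: appended to row 1. P = [[1, 2, 4, 5], [3, 7], [6], [8]].

So P = [[1, 2, 4, 5], [3, 7], [6], [8]], Q = [[1, 2, 6, 8], [3, 7], [4], [5]].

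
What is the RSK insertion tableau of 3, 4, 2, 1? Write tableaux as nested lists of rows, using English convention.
P = [[1, 4], [2], [3]]

Insert 3: appended to row 1. P = [[3]].
Insert 4: appended to row 1. P = [[3, 4]].
Insert 2: 2 bumps 3 from row 1; 3 starts row 2. P = [[2, 4], [3]].
Insert 1: 1 bumps 2 from row 1; 2 bumps 3 from row 2; 3 starts row 3. P = [[1, 4], [2], [3]].

So P = [[1, 4], [2], [3]].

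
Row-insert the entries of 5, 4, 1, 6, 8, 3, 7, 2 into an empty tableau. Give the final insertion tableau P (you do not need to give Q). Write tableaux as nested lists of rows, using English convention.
P = [[1, 2, 7], [3, 6, 8], [4], [5]]

Insert 5: appended to row 1. P = [[5]].
Insert 4: 4 bumps 5 from row 1; 5 starts row 2. P = [[4], [5]].
Insert 1: 1 bumps 4 from row 1; 4 bumps 5 from row 2; 5 starts row 3. P = [[1], [4], [5]].
Insert 6: appended to row 1. P = [[1, 6], [4], [5]].
Insert 8: appended to row 1. P = [[1, 6, 8], [4], [5]].
Insert 3: 3 bumps 6 from row 1; 6 appends to row 2. P = [[1, 3, 8], [4, 6], [5]].
Insert 7: 7 bumps 8 from row 1; 8 appends to row 2. P = [[1, 3, 7], [4, 6, 8], [5]].
Insert 2: 2 bumps 3 from row 1; 3 bumps 4 from row 2; 4 bumps 5 from row 3; 5 starts row 4. P = [[1, 2, 7], [3, 6, 8], [4], [5]].

So P = [[1, 2, 7], [3, 6, 8], [4], [5]].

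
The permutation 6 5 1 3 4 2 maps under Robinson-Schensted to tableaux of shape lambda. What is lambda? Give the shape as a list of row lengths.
[3, 1, 1, 1]

Row-insert each entry into an empty tableau.

After inserting 6: P = [[6]].
After inserting 5: P = [[5], [6]].
After inserting 1: P = [[1], [5], [6]].
After inserting 3: P = [[1, 3], [5], [6]].
After inserting 4: P = [[1, 3, 4], [5], [6]].
After inserting 2: P = [[1, 2, 4], [3], [5], [6]].

The final insertion tableau P = [[1, 2, 4], [3], [5], [6]] has shape [3, 1, 1, 1].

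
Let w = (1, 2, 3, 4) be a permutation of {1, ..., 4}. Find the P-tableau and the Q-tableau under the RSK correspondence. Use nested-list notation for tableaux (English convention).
P = [[1, 2, 3, 4]], Q = [[1, 2, 3, 4]]

Insert each entry of the permutation into P by Schensted row insertion, recording in Q the position of each new cell.

After inserting 1: P = [[1]].
After inserting 2: P = [[1, 2]].
After inserting 3: P = [[1, 2, 3]].
After inserting 4: P = [[1, 2, 3, 4]].

So P = [[1, 2, 3, 4]], Q = [[1, 2, 3, 4]].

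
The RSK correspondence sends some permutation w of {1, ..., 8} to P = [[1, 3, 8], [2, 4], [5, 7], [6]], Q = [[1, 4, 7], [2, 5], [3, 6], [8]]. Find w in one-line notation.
Reverse the RSK construction: for i from n down to 1, find the cell of Q containing i, remove the entry at that cell from P, and reverse-bump it up through P; the value ejected from row 1 is w(i).

Step i=8: Q has 8 at row 4, column 1; remove 6 from row 4 of P and reverse-bump: 6 enters row 3 and ejects 5; 5 enters row 2 and ejects 4; 4 enters row 1 and ejects 3. So w(8) = 3. P is now [[1, 4, 8], [2, 5], [6, 7]].
Step i=7: Q has 7 at row 1, column 3; remove that cell from P, ejecting 8. So w(7) = 8. P is now [[1, 4], [2, 5], [6, 7]].
Step i=6: Q has 6 at row 3, column 2; remove 7 from row 3 of P and reverse-bump: 7 enters row 2 and ejects 5; 5 enters row 1 and ejects 4. So w(6) = 4. P is now [[1, 5], [2, 7], [6]].
Step i=5: Q has 5 at row 2, column 2; remove 7 from row 2 of P and reverse-bump: 7 enters row 1 and ejects 5. So w(5) = 5. P is now [[1, 7], [2], [6]].
Step i=4: Q has 4 at row 1, column 2; remove that cell from P, ejecting 7. So w(4) = 7. P is now [[1], [2], [6]].
Step i=3: Q has 3 at row 3, column 1; remove 6 from row 3 of P and reverse-bump: 6 enters row 2 and ejects 2; 2 enters row 1 and ejects 1. So w(3) = 1. P is now [[2], [6]].
Step i=2: Q has 2 at row 2, column 1; remove 6 from row 2 of P and reverse-bump: 6 enters row 1 and ejects 2. So w(2) = 2. P is now [[6]].
Step i=1: Q has 1 at row 1, column 1; remove that cell from P, ejecting 6. So w(1) = 6. P is now [].

So w = 6 2 1 7 5 4 8 3.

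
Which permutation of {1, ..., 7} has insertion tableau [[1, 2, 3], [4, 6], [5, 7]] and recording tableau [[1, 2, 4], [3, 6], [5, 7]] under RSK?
1 5 4 7 2 6 3

Reverse the RSK construction: for i from n down to 1, find the cell of Q containing i, remove the entry at that cell from P, and reverse-bump it up through P; the value ejected from row 1 is w(i).

Step i=7: Q has 7 at row 3, column 2; remove 7 from row 3 of P and reverse-bump: 7 enters row 2 and ejects 6; 6 enters row 1 and ejects 3. So w(7) = 3. P is now [[1, 2, 6], [4, 7], [5]].
Step i=6: Q has 6 at row 2, column 2; remove 7 from row 2 of P and reverse-bump: 7 enters row 1 and ejects 6. So w(6) = 6. P is now [[1, 2, 7], [4], [5]].
Step i=5: Q has 5 at row 3, column 1; remove 5 from row 3 of P and reverse-bump: 5 enters row 2 and ejects 4; 4 enters row 1 and ejects 2. So w(5) = 2. P is now [[1, 4, 7], [5]].
Step i=4: Q has 4 at row 1, column 3; remove that cell from P, ejecting 7. So w(4) = 7. P is now [[1, 4], [5]].
Step i=3: Q has 3 at row 2, column 1; remove 5 from row 2 of P and reverse-bump: 5 enters row 1 and ejects 4. So w(3) = 4. P is now [[1, 5]].
Step i=2: Q has 2 at row 1, column 2; remove that cell from P, ejecting 5. So w(2) = 5. P is now [[1]].
Step i=1: Q has 1 at row 1, column 1; remove that cell from P, ejecting 1. So w(1) = 1. P is now [].

So w = 1 5 4 7 2 6 3.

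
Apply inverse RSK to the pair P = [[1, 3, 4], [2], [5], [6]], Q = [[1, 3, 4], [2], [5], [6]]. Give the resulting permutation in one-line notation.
6 2 3 5 4 1

Reverse the RSK construction: for i from n down to 1, find the cell of Q containing i, remove the entry at that cell from P, and reverse-bump it up through P; the value ejected from row 1 is w(i).

Step i=6: Q has 6 at row 4, column 1; remove 6 from row 4 of P and reverse-bump: 6 enters row 3 and ejects 5; 5 enters row 2 and ejects 2; 2 enters row 1 and ejects 1. So w(6) = 1. P is now [[2, 3, 4], [5], [6]].
Step i=5: Q has 5 at row 3, column 1; remove 6 from row 3 of P and reverse-bump: 6 enters row 2 and ejects 5; 5 enters row 1 and ejects 4. So w(5) = 4. P is now [[2, 3, 5], [6]].
Step i=4: Q has 4 at row 1, column 3; remove that cell from P, ejecting 5. So w(4) = 5. P is now [[2, 3], [6]].
Step i=3: Q has 3 at row 1, column 2; remove that cell from P, ejecting 3. So w(3) = 3. P is now [[2], [6]].
Step i=2: Q has 2 at row 2, column 1; remove 6 from row 2 of P and reverse-bump: 6 enters row 1 and ejects 2. So w(2) = 2. P is now [[6]].
Step i=1: Q has 1 at row 1, column 1; remove that cell from P, ejecting 6. So w(1) = 6. P is now [].

So w = 6 2 3 5 4 1.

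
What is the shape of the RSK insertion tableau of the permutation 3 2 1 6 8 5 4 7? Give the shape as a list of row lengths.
Row-insert each entry into an empty tableau.

After inserting 3: P = [[3]].
After inserting 2: P = [[2], [3]].
After inserting 1: P = [[1], [2], [3]].
After inserting 6: P = [[1, 6], [2], [3]].
After inserting 8: P = [[1, 6, 8], [2], [3]].
After inserting 5: P = [[1, 5, 8], [2, 6], [3]].
After inserting 4: P = [[1, 4, 8], [2, 5], [3, 6]].
After inserting 7: P = [[1, 4, 7], [2, 5, 8], [3, 6]].

The final insertion tableau P = [[1, 4, 7], [2, 5, 8], [3, 6]] has shape [3, 3, 2].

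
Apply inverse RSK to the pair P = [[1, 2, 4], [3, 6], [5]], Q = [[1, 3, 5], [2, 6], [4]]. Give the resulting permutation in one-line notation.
Reverse the RSK construction: for i from n down to 1, find the cell of Q containing i, remove the entry at that cell from P, and reverse-bump it up through P; the value ejected from row 1 is w(i).

Step i=6: Q has 6 at row 2, column 2; remove 6 from row 2 of P and reverse-bump: 6 enters row 1 and ejects 4. So w(6) = 4. P is now [[1, 2, 6], [3], [5]].
Step i=5: Q has 5 at row 1, column 3; remove that cell from P, ejecting 6. So w(5) = 6. P is now [[1, 2], [3], [5]].
Step i=4: Q has 4 at row 3, column 1; remove 5 from row 3 of P and reverse-bump: 5 enters row 2 and ejects 3; 3 enters row 1 and ejects 2. So w(4) = 2. P is now [[1, 3], [5]].
Step i=3: Q has 3 at row 1, column 2; remove that cell from P, ejecting 3. So w(3) = 3. P is now [[1], [5]].
Step i=2: Q has 2 at row 2, column 1; remove 5 from row 2 of P and reverse-bump: 5 enters row 1 and ejects 1. So w(2) = 1. P is now [[5]].
Step i=1: Q has 1 at row 1, column 1; remove that cell from P, ejecting 5. So w(1) = 5. P is now [].

So w = 5 1 3 2 6 4.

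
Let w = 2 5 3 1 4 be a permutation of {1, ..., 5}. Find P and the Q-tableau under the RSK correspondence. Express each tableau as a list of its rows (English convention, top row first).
Insert each entry of the permutation into P by Schensted row insertion, recording in Q the position of each new cell.

Insert 2: appended to row 1. P = [[2]].
Insert 5: appended to row 1. P = [[2, 5]].
Insert 3: 3 bumps 5 from row 1; 5 starts row 2. P = [[2, 3], [5]].
Insert 1: 1 bumps 2 from row 1; 2 bumps 5 from row 2; 5 starts row 3. P = [[1, 3], [2], [5]].
Insert 4: appended to row 1. P = [[1, 3, 4], [2], [5]].

So P = [[1, 3, 4], [2], [5]], Q = [[1, 2, 5], [3], [4]].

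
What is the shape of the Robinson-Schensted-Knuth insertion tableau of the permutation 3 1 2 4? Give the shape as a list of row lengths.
[3, 1]

Row-insert each entry into an empty tableau.

After inserting 3: P = [[3]].
After inserting 1: P = [[1], [3]].
After inserting 2: P = [[1, 2], [3]].
After inserting 4: P = [[1, 2, 4], [3]].

The final insertion tableau P = [[1, 2, 4], [3]] has shape [3, 1].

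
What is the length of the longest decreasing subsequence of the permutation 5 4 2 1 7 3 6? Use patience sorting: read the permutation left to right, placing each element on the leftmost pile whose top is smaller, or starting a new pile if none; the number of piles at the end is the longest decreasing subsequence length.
4

5: new pile. tops = [5]
4: new pile. tops = [5, 4]
2: new pile. tops = [5, 4, 2]
1: new pile. tops = [5, 4, 2, 1]
7: onto pile 1 (replacing 5). tops = [7, 4, 2, 1]
3: onto pile 3 (replacing 2). tops = [7, 4, 3, 1]
6: onto pile 2 (replacing 4). tops = [7, 6, 3, 1]

4 piles, so the longest decreasing subsequence has length 4.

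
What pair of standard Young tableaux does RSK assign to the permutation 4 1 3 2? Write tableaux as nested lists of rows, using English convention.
Insert each entry of the permutation into P by Schensted row insertion, recording in Q the position of each new cell.

Insert 4: appended to row 1. P = [[4]].
Insert 1: 1 bumps 4 from row 1; 4 starts row 2. P = [[1], [4]].
Insert 3: appended to row 1. P = [[1, 3], [4]].
Insert 2: 2 bumps 3 from row 1; 3 bumps 4 from row 2; 4 starts row 3. P = [[1, 2], [3], [4]].

So P = [[1, 2], [3], [4]], Q = [[1, 3], [2], [4]].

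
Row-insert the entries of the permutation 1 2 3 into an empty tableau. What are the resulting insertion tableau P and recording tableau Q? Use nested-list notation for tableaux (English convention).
P = [[1, 2, 3]], Q = [[1, 2, 3]]

Insert each entry of the permutation into P by Schensted row insertion, recording in Q the position of each new cell.

Insert 1: appended to row 1. P = [[1]].
Insert 2: appended to row 1. P = [[1, 2]].
Insert 3: appended to row 1. P = [[1, 2, 3]].

So P = [[1, 2, 3]], Q = [[1, 2, 3]].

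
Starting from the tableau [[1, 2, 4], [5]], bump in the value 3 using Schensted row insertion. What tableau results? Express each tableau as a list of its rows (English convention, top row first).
In row 1, 3 replaces 4 (the leftmost entry greater than 3); 4 is bumped to row 2. In row 2, 4 replaces 5 (the leftmost entry greater than 4); 5 is bumped to row 3. 5 starts a new row 3. The new tableau is [[1, 2, 3], [4], [5]].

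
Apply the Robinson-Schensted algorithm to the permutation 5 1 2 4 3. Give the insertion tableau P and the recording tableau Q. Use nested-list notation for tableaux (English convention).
P = [[1, 2, 3], [4], [5]], Q = [[1, 3, 4], [2], [5]]

Insert each entry of the permutation into P by Schensted row insertion, recording in Q the position of each new cell.

After inserting 5: P = [[5]].
After inserting 1: P = [[1], [5]].
After inserting 2: P = [[1, 2], [5]].
After inserting 4: P = [[1, 2, 4], [5]].
After inserting 3: P = [[1, 2, 3], [4], [5]].

So P = [[1, 2, 3], [4], [5]], Q = [[1, 3, 4], [2], [5]].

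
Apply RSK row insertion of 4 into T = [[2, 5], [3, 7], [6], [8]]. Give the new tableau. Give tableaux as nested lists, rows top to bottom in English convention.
In row 1, 4 replaces 5 (the leftmost entry greater than 4); 5 is bumped to row 2. In row 2, 5 replaces 7 (the leftmost entry greater than 5); 7 is bumped to row 3. 7 is appended to row 3. The new tableau is [[2, 4], [3, 5], [6, 7], [8]].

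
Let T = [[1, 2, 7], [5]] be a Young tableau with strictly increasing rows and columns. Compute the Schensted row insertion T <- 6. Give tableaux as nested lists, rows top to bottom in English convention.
In row 1, 6 replaces 7 (the leftmost entry greater than 6); 7 is bumped to row 2. 7 is appended to row 2. The new tableau is [[1, 2, 6], [5, 7]].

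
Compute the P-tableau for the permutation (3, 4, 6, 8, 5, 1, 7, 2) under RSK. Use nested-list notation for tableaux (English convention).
P = [[1, 2, 5, 7], [3, 4], [6, 8]]

Insert 3: appended to row 1. P = [[3]].
Insert 4: appended to row 1. P = [[3, 4]].
Insert 6: appended to row 1. P = [[3, 4, 6]].
Insert 8: appended to row 1. P = [[3, 4, 6, 8]].
Insert 5: 5 bumps 6 from row 1; 6 starts row 2. P = [[3, 4, 5, 8], [6]].
Insert 1: 1 bumps 3 from row 1; 3 bumps 6 from row 2; 6 starts row 3. P = [[1, 4, 5, 8], [3], [6]].
Insert 7: 7 bumps 8 from row 1; 8 appends to row 2. P = [[1, 4, 5, 7], [3, 8], [6]].
Insert 2: 2 bumps 4 from row 1; 4 bumps 8 from row 2; 8 appends to row 3. P = [[1, 2, 5, 7], [3, 4], [6, 8]].

So P = [[1, 2, 5, 7], [3, 4], [6, 8]].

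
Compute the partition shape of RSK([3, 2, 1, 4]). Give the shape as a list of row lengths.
Row-insert each entry into an empty tableau.

After inserting 3: P = [[3]].
After inserting 2: P = [[2], [3]].
After inserting 1: P = [[1], [2], [3]].
After inserting 4: P = [[1, 4], [2], [3]].

The final insertion tableau P = [[1, 4], [2], [3]] has shape [2, 1, 1].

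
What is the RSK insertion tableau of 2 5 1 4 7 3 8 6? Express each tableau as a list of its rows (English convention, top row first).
After inserting 2: P = [[2]].
After inserting 5: P = [[2, 5]].
After inserting 1: P = [[1, 5], [2]].
After inserting 4: P = [[1, 4], [2, 5]].
After inserting 7: P = [[1, 4, 7], [2, 5]].
After inserting 3: P = [[1, 3, 7], [2, 4], [5]].
After inserting 8: P = [[1, 3, 7, 8], [2, 4], [5]].
After inserting 6: P = [[1, 3, 6, 8], [2, 4, 7], [5]].

So P = [[1, 3, 6, 8], [2, 4, 7], [5]].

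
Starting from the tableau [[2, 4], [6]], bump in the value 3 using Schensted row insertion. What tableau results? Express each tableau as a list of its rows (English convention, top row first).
In row 1, 3 replaces 4 (the leftmost entry greater than 3); 4 is bumped to row 2. In row 2, 4 replaces 6 (the leftmost entry greater than 4); 6 is bumped to row 3. 6 starts a new row 3. The new tableau is [[2, 3], [4], [6]].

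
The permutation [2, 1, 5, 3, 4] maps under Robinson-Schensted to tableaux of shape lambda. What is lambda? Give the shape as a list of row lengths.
Row-insert each entry into an empty tableau.

After inserting 2: P = [[2]].
After inserting 1: P = [[1], [2]].
After inserting 5: P = [[1, 5], [2]].
After inserting 3: P = [[1, 3], [2, 5]].
After inserting 4: P = [[1, 3, 4], [2, 5]].

The final insertion tableau P = [[1, 3, 4], [2, 5]] has shape [3, 2].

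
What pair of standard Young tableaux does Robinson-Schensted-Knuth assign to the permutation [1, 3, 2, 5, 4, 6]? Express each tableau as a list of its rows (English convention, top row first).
Insert each entry of the permutation into P by Schensted row insertion, recording in Q the position of each new cell.

Insert 1: appended to row 1. P = [[1]].
Insert 3: appended to row 1. P = [[1, 3]].
Insert 2: 2 bumps 3 from row 1; 3 starts row 2. P = [[1, 2], [3]].
Insert 5: appended to row 1. P = [[1, 2, 5], [3]].
Insert 4: 4 bumps 5 from row 1; 5 appends to row 2. P = [[1, 2, 4], [3, 5]].
Insert 6: appended to row 1. P = [[1, 2, 4, 6], [3, 5]].

So P = [[1, 2, 4, 6], [3, 5]], Q = [[1, 2, 4, 6], [3, 5]].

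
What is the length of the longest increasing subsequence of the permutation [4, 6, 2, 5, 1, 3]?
2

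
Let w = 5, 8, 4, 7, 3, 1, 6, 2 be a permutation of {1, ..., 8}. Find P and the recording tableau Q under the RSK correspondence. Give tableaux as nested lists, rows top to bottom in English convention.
Insert each entry of the permutation into P by Schensted row insertion, recording in Q the position of each new cell.

Insert 5: appended to row 1. P = [[5]].
Insert 8: appended to row 1. P = [[5, 8]].
Insert 4: 4 bumps 5 from row 1; 5 starts row 2. P = [[4, 8], [5]].
Insert 7: 7 bumps 8 from row 1; 8 appends to row 2. P = [[4, 7], [5, 8]].
Insert 3: 3 bumps 4 from row 1; 4 bumps 5 from row 2; 5 starts row 3. P = [[3, 7], [4, 8], [5]].
Insert 1: 1 bumps 3 from row 1; 3 bumps 4 from row 2; 4 bumps 5 from row 3; 5 starts row 4. P = [[1, 7], [3, 8], [4], [5]].
Insert 6: 6 bumps 7 from row 1; 7 bumps 8 from row 2; 8 appends to row 3. P = [[1, 6], [3, 7], [4, 8], [5]].
Insert 2: 2 bumps 6 from row 1; 6 bumps 7 from row 2; 7 bumps 8 from row 3; 8 appends to row 4. P = [[1, 2], [3, 6], [4, 7], [5, 8]].

So P = [[1, 2], [3, 6], [4, 7], [5, 8]], Q = [[1, 2], [3, 4], [5, 7], [6, 8]].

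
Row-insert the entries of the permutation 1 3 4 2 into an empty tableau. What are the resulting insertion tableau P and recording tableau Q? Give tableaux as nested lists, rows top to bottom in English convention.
P = [[1, 2, 4], [3]], Q = [[1, 2, 3], [4]]

Insert each entry of the permutation into P by Schensted row insertion, recording in Q the position of each new cell.

After inserting 1: P = [[1]].
After inserting 3: P = [[1, 3]].
After inserting 4: P = [[1, 3, 4]].
After inserting 2: P = [[1, 2, 4], [3]].

So P = [[1, 2, 4], [3]], Q = [[1, 2, 3], [4]].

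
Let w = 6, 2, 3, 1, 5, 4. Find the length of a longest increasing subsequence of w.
3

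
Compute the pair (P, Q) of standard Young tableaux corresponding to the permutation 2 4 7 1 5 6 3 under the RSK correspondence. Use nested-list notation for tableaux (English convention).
Insert each entry of the permutation into P by Schensted row insertion, recording in Q the position of each new cell.

Insert 2: appended to row 1. P = [[2]].
Insert 4: appended to row 1. P = [[2, 4]].
Insert 7: appended to row 1. P = [[2, 4, 7]].
Insert 1: 1 bumps 2 from row 1; 2 starts row 2. P = [[1, 4, 7], [2]].
Insert 5: 5 bumps 7 from row 1; 7 appends to row 2. P = [[1, 4, 5], [2, 7]].
Insert 6: appended to row 1. P = [[1, 4, 5, 6], [2, 7]].
Insert 3: 3 bumps 4 from row 1; 4 bumps 7 from row 2; 7 starts row 3. P = [[1, 3, 5, 6], [2, 4], [7]].

So P = [[1, 3, 5, 6], [2, 4], [7]], Q = [[1, 2, 3, 6], [4, 5], [7]].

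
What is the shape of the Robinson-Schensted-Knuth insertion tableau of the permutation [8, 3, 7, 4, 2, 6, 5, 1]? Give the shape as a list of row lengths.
[3, 2, 1, 1, 1]

RSK row insertion gives P = [[1, 4, 5], [2, 6], [3], [7], [8]], which has shape [3, 2, 1, 1, 1].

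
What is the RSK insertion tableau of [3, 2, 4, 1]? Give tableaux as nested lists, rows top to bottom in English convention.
After inserting 3: P = [[3]].
After inserting 2: P = [[2], [3]].
After inserting 4: P = [[2, 4], [3]].
After inserting 1: P = [[1, 4], [2], [3]].

So P = [[1, 4], [2], [3]].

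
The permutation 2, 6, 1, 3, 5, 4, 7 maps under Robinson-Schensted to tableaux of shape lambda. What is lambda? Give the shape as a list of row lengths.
Row-insert each entry into an empty tableau.

After inserting 2: P = [[2]].
After inserting 6: P = [[2, 6]].
After inserting 1: P = [[1, 6], [2]].
After inserting 3: P = [[1, 3], [2, 6]].
After inserting 5: P = [[1, 3, 5], [2, 6]].
After inserting 4: P = [[1, 3, 4], [2, 5], [6]].
After inserting 7: P = [[1, 3, 4, 7], [2, 5], [6]].

The final insertion tableau P = [[1, 3, 4, 7], [2, 5], [6]] has shape [4, 2, 1].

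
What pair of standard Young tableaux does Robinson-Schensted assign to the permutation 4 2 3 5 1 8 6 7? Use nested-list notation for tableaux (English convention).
Insert each entry of the permutation into P by Schensted row insertion, recording in Q the position of each new cell.

Insert 4: appended to row 1. P = [[4]].
Insert 2: 2 bumps 4 from row 1; 4 starts row 2. P = [[2], [4]].
Insert 3: appended to row 1. P = [[2, 3], [4]].
Insert 5: appended to row 1. P = [[2, 3, 5], [4]].
Insert 1: 1 bumps 2 from row 1; 2 bumps 4 from row 2; 4 starts row 3. P = [[1, 3, 5], [2], [4]].
Insert 8: appended to row 1. P = [[1, 3, 5, 8], [2], [4]].
Insert 6: 6 bumps 8 from row 1; 8 appends to row 2. P = [[1, 3, 5, 6], [2, 8], [4]].
Insert 7: appended to row 1. P = [[1, 3, 5, 6, 7], [2, 8], [4]].

So P = [[1, 3, 5, 6, 7], [2, 8], [4]], Q = [[1, 3, 4, 6, 8], [2, 7], [5]].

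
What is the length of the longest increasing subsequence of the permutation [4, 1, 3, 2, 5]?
3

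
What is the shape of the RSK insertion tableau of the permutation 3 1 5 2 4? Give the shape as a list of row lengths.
Row-insert each entry into an empty tableau.

After inserting 3: P = [[3]].
After inserting 1: P = [[1], [3]].
After inserting 5: P = [[1, 5], [3]].
After inserting 2: P = [[1, 2], [3, 5]].
After inserting 4: P = [[1, 2, 4], [3, 5]].

The final insertion tableau P = [[1, 2, 4], [3, 5]] has shape [3, 2].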